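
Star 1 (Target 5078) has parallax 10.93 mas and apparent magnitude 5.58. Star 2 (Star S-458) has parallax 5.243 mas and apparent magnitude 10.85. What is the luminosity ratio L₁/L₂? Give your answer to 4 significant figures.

L₁/L₂ = 29.51

d₁ = 1/p₁ = 1/0.01093″ = 91.491 pc; d₂ = 1/p₂ = 1/0.005243″ = 190.73 pc.
M₁ = m₁ − 5 log₁₀ d₁ + 5 = 5.58 − 9.8069 + 5 = 0.7731.
M₂ = 10.85 − 11.4021 + 5 = 4.4479.
L₁/L₂ = 10^(0.4(M₂ − M₁)) = 10^(0.4 × 3.6748) = 10^1.46992 = 29.507.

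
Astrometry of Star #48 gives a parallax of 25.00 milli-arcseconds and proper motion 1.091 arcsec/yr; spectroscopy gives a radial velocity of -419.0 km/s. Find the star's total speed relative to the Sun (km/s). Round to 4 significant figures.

467.3 km/s

d = 1/p = 1/0.02500″ = 40 pc.
v_t = 4.740 μ d = 4.740 × 1.091 × 40 = 206.85 km/s.
v = √(v_r² + v_t²) = √((-419.0)² + 206.85²) = √218348 = 467.28 km/s.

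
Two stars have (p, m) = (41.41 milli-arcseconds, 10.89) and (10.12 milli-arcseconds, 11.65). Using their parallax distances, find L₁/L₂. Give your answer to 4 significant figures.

L₁/L₂ = 0.1203

d₁ = 1/p₁ = 1/0.04141″ = 24.149 pc; d₂ = 1/p₂ = 1/0.01012″ = 98.814 pc.
M₁ = m₁ − 5 log₁₀ d₁ + 5 = 10.89 − 6.9145 + 5 = 8.9755.
M₂ = 11.65 − 9.9741 + 5 = 6.6759.
L₁/L₂ = 10^(0.4(M₂ − M₁)) = 10^(0.4 × (-2.2996)) = 10^(-0.91984) = 0.12027.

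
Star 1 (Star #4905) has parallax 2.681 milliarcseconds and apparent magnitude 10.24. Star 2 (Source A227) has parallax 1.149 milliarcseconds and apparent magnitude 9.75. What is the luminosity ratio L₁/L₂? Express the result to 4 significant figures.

L₁/L₂ = 0.1170

d₁ = 1/p₁ = 1/0.002681″ = 373 pc; d₂ = 1/p₂ = 1/0.001149″ = 870.32 pc.
M₁ = m₁ − 5 log₁₀ d₁ + 5 = 10.24 − 12.8585 + 5 = 2.3815.
M₂ = 9.75 − 14.6984 + 5 = 0.0516.
L₁/L₂ = 10^(0.4(M₂ − M₁)) = 10^(0.4 × (-2.3299)) = 10^(-0.93196) = 0.11696.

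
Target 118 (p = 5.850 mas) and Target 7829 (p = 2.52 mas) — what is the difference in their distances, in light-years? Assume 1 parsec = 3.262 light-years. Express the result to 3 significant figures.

737 ly

d_A = 1/0.005850″ = 170.94 pc; d_B = 1/0.002520″ = 396.83 pc.
|d_B − d_A| = |396.83 − 170.94| = 225.89 pc = 225.89 × 3.262 ly = 736.85 ly.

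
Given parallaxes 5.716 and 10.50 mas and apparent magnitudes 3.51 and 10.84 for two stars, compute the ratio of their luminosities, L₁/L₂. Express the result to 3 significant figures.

d₁ = 1/p₁ = 1/0.005716″ = 174.95 pc; d₂ = 1/p₂ = 1/0.01050″ = 95.238 pc.
M₁ = m₁ − 5 log₁₀ d₁ + 5 = 3.51 − 11.2146 + 5 = -2.7046.
M₂ = 10.84 − 9.8941 + 5 = 5.9459.
L₁/L₂ = 10^(0.4(M₂ − M₁)) = 10^(0.4 × 8.6505) = 10^3.46020 = 2885.4.

L₁/L₂ = 2890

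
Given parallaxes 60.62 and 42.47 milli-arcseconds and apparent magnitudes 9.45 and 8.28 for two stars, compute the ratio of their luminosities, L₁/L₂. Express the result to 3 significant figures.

L₁/L₂ = 0.167

d₁ = 1/p₁ = 1/0.06062″ = 16.496 pc; d₂ = 1/p₂ = 1/0.04247″ = 23.546 pc.
M₁ = m₁ − 5 log₁₀ d₁ + 5 = 9.45 − 6.0869 + 5 = 8.3631.
M₂ = 8.28 − 6.8596 + 5 = 6.4204.
L₁/L₂ = 10^(0.4(M₂ − M₁)) = 10^(0.4 × (-1.9427)) = 10^(-0.77708) = 0.16708.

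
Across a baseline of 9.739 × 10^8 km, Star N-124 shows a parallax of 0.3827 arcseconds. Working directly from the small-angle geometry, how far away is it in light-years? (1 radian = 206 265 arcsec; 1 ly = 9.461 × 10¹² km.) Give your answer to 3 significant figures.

θ = 0.3827″ = 0.3827/206265 = 1.8554 × 10^-6 rad.
d = B/θ = (9.739 × 10^8) / (1.8554 × 10^-6) = 5.2490 × 10^14 km = (5.2490 × 10^14) / (9.461 × 10^12) ly = 55.48 ly.

55.5 ly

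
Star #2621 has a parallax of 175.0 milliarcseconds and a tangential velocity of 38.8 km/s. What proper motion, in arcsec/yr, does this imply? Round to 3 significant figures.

1.43 arcsec/yr

d = 1/p = 1/0.1750″ = 5.7143 pc.
μ = v_t / (4.74 d) = 38.8 / (4.74 × 5.7143) = 38.8 / 27.086 = 1.4325 ″/yr.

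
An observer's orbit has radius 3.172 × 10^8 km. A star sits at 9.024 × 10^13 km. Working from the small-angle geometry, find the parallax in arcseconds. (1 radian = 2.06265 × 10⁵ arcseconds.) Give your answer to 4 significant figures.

0.7250 arcsec

θ ≈ B/d = (3.172 × 10^8) / (9.024 × 10^13) = 3.5151 × 10^-6 rad.
In arcseconds: 3.5151 × 10^-6 × 206265 = 0.72504″.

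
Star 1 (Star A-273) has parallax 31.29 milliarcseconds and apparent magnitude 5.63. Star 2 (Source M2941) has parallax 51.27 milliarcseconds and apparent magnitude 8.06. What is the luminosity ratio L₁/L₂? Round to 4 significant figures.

L₁/L₂ = 25.17

d₁ = 1/p₁ = 1/0.03129″ = 31.959 pc; d₂ = 1/p₂ = 1/0.05127″ = 19.505 pc.
M₁ = m₁ − 5 log₁₀ d₁ + 5 = 5.63 − 7.5230 + 5 = 3.1070.
M₂ = 8.06 − 6.4507 + 5 = 6.6093.
L₁/L₂ = 10^(0.4(M₂ − M₁)) = 10^(0.4 × 3.5023) = 10^1.40092 = 25.172.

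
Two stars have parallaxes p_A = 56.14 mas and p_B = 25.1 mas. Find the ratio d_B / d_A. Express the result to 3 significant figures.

Since d = 1/p, d_B/d_A = p_A/p_B.
= 56.14 / 25.1 = 2.2367.

2.24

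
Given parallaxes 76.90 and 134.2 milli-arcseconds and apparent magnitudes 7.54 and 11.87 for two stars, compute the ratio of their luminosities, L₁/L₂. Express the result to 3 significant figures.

d₁ = 1/p₁ = 1/0.07690″ = 13.004 pc; d₂ = 1/p₂ = 1/0.1342″ = 7.4516 pc.
M₁ = m₁ − 5 log₁₀ d₁ + 5 = 7.54 − 5.5704 + 5 = 6.9696.
M₂ = 11.87 − 4.3612 + 5 = 12.5088.
L₁/L₂ = 10^(0.4(M₂ − M₁)) = 10^(0.4 × 5.5392) = 10^2.21568 = 164.32.

L₁/L₂ = 164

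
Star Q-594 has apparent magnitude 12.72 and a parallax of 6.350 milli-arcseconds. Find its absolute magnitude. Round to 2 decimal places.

M = 6.73

d = 1/p = 1/0.006350″ = 157.48 pc.
m − M = 5 log₁₀(157.48) − 5 = 10.9861 − 5 = 5.9861.
M = m − (m − M) = 12.72 − 5.9861 = 6.73.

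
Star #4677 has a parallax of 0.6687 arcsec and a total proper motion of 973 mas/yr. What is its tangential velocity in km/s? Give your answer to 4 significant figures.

d = 1/p = 1/0.6687″ = 1.4954 pc.
μ = 973 mas/yr = 0.973 ″/yr.
v_t = 4.74 × μ × d = 4.74 × 0.973 × 1.4954 = 6.8968 km/s.

6.897 km/s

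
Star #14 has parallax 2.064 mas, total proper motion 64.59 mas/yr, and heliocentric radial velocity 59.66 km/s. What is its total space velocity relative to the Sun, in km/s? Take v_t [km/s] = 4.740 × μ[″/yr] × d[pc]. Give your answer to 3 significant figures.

160 km/s

d = 1/p = 1/0.002064″ = 484.5 pc.
μ = 64.59 mas/yr = 0.06459 ″/yr.
v_t = 4.740 μ d = 4.740 × 0.06459 × 484.5 = 148.33 km/s.
v = √(v_r² + v_t²) = √(59.66² + 148.33²) = √25561.1 = 159.88 km/s.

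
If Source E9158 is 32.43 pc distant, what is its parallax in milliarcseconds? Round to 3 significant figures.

30.8 mas

p = 1/d = 1/32.43 = 0.030836 arcsec.
= 0.030836 × 1000 = 30.836 mas.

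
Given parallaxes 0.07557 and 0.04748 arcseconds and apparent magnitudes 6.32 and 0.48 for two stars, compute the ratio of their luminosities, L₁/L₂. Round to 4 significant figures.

L₁/L₂ = 0.001821

d₁ = 1/p₁ = 1/0.07557″ = 13.233 pc; d₂ = 1/p₂ = 1/0.04748″ = 21.061 pc.
M₁ = m₁ − 5 log₁₀ d₁ + 5 = 6.32 − 5.6083 + 5 = 5.7117.
M₂ = 0.48 − 6.6174 + 5 = -1.1374.
L₁/L₂ = 10^(0.4(M₂ − M₁)) = 10^(0.4 × (-6.8491)) = 10^(-2.73964) = 0.0018212.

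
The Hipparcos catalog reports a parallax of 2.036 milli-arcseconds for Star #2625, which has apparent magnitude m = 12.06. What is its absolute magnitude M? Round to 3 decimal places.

d = 1/p = 1/0.002036″ = 491.16 pc.
m − M = 5 log₁₀(491.16) − 5 = 13.4561 − 5 = 8.4561.
M = m − (m − M) = 12.06 − 8.4561 = 3.604.

M = 3.604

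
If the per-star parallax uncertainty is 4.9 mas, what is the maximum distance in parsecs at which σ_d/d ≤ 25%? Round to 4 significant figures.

51.02 pc

σ_d/d = σ_p/p, so the condition is σ_p/p ≤ 0.25, i.e. p ≥ σ_p/0.25.
p_min = 4.9/0.25 = 19.6 mas = 0.0196 arcsec.
d_max = 1/p_min = 1/0.0196 = 51.02 pc.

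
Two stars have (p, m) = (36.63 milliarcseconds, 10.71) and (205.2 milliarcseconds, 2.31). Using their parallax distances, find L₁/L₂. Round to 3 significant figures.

d₁ = 1/p₁ = 1/0.03663″ = 27.3 pc; d₂ = 1/p₂ = 1/0.2052″ = 4.8733 pc.
M₁ = m₁ − 5 log₁₀ d₁ + 5 = 10.71 − 7.1808 + 5 = 8.5292.
M₂ = 2.31 − 3.4391 + 5 = 3.8709.
L₁/L₂ = 10^(0.4(M₂ − M₁)) = 10^(0.4 × (-4.6583)) = 10^(-1.86332) = 0.013699.

L₁/L₂ = 0.0137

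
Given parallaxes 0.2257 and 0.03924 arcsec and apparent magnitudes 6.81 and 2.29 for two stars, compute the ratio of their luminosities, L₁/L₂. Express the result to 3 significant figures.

L₁/L₂ = 0.000470

d₁ = 1/p₁ = 1/0.2257″ = 4.4307 pc; d₂ = 1/p₂ = 1/0.03924″ = 25.484 pc.
M₁ = m₁ − 5 log₁₀ d₁ + 5 = 6.81 − 3.2324 + 5 = 8.5776.
M₂ = 2.29 − 7.0313 + 5 = 0.2587.
L₁/L₂ = 10^(0.4(M₂ − M₁)) = 10^(0.4 × (-8.3189)) = 10^(-3.32756) = 0.00047037.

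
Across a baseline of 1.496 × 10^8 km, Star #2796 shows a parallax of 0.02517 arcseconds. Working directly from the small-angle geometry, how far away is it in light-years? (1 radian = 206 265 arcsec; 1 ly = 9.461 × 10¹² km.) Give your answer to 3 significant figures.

θ = 0.02517″ = 0.02517/206265 = 1.2203 × 10^-7 rad.
d = B/θ = (1.496 × 10^8) / (1.2203 × 10^-7) = 1.2259 × 10^15 km = (1.2259 × 10^15) / (9.461 × 10^12) ly = 129.57 ly.

130 ly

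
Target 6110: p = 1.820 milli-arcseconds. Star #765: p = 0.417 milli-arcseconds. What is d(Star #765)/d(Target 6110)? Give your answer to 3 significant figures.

Since d = 1/p, d_B/d_A = p_A/p_B.
= 1.820 / 0.417 = 4.3645.

4.36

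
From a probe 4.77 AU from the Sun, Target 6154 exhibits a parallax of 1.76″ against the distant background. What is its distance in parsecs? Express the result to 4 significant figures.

2.710 pc

With baseline B (in AU) and parallax p (in arcsec), d = B/p parsecs.
d = 4.77 / 1.76 = 2.7102 pc.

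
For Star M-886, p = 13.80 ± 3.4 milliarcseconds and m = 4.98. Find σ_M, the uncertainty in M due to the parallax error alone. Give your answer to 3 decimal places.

M = m − 5 log₁₀ d + 5 = m + 5 log₁₀ p + 5, so ∂M/∂p = 5/(p ln 10).
σ_M = (5/ln 10) · (σ_p/p) = 2.1715 × 3.4/13.80 = 2.1715 × 0.24638 = 0.53501.

σ_M = 0.535 mag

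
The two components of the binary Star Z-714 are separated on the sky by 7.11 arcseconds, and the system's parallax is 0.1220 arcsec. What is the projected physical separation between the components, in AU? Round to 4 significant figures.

58.28 AU

d = 1/p = 1/0.1220″ = 8.1967 pc.
At distance d (pc), an angle of θ arcsec spans θ·d AU: s = 7.11 × 8.1967 = 58.279 AU.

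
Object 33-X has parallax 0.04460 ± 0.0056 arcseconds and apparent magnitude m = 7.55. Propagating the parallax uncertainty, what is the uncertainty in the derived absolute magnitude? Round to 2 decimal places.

σ_M = 0.27 mag

M = m − 5 log₁₀ d + 5 = m + 5 log₁₀ p + 5, so ∂M/∂p = 5/(p ln 10).
σ_M = (5/ln 10) · (σ_p/p) = 2.1715 × 0.0056/0.04460 = 2.1715 × 0.12556 = 0.27265.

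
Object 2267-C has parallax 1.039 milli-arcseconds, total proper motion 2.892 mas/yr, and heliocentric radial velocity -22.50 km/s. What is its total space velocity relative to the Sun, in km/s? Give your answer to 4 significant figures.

d = 1/p = 1/0.001039″ = 962.46 pc.
μ = 2.892 mas/yr = 0.002892 ″/yr.
v_t = 4.740 μ d = 4.740 × 0.002892 × 962.46 = 13.193 km/s.
v = √(v_r² + v_t²) = √((-22.50)² + 13.193²) = √680.305 = 26.083 km/s.

26.08 km/s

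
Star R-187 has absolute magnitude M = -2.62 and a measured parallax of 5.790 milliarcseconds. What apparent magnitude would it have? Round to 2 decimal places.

d = 1/p = 1/0.005790″ = 172.71 pc.
m − M = 5 log₁₀ d − 5 = 5 log₁₀(172.71) − 5 = 11.1866 − 5 = 6.1866.
m = M + (m − M) = -2.62 + 6.1866 = 3.57.

m = 3.57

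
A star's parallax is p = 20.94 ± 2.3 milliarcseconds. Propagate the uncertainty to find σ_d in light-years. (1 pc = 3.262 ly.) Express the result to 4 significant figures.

17.11 ly

d = 1/p, so σ_d = σ_p / p².
σ_d = 0.00230 / (0.02094)² = 0.00230 / 0.00043848 = 5.2454 pc = 5.2454 × 3.262 ly = 17.11 ly.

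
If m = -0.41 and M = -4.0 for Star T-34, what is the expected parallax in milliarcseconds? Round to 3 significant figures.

19.1 mas

m − M = -0.41 − (-4.0) = 3.59.
d = 10^((m−M)/5 + 1) = 10^1.718 = 52.24 pc.
p = 1/d = 1/52.24 = 0.019142 arcsec = 19.142 mas.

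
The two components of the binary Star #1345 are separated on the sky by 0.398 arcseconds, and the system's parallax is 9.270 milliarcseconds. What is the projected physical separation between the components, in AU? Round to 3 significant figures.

42.9 AU

d = 1/p = 1/0.009270″ = 107.87 pc.
At distance d (pc), an angle of θ arcsec spans θ·d AU: s = 0.398 × 107.87 = 42.932 AU.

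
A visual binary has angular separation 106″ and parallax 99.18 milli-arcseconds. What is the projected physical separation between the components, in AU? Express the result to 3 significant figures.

1070 AU

d = 1/p = 1/0.09918″ = 10.083 pc.
At distance d (pc), an angle of θ arcsec spans θ·d AU: s = 106 × 10.083 = 1068.8 AU.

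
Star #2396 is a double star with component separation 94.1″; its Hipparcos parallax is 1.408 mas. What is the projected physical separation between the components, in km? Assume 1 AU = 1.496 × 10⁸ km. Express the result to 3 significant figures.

1.00 × 10^13 km

d = 1/p = 1/0.001408″ = 710.23 pc.
At distance d (pc), an angle of θ arcsec spans θ·d AU: s = 94.1 × 710.23 = 66833 AU.
= 66833 × 1.496 × 10⁸ km = 9.9982 × 10^12 km.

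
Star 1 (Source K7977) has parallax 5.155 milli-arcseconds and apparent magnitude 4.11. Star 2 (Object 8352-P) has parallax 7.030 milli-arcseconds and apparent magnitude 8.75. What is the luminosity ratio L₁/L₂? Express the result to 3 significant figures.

d₁ = 1/p₁ = 1/0.005155″ = 193.99 pc; d₂ = 1/p₂ = 1/0.007030″ = 142.25 pc.
M₁ = m₁ − 5 log₁₀ d₁ + 5 = 4.11 − 11.4389 + 5 = -2.3289.
M₂ = 8.75 − 10.7653 + 5 = 2.9847.
L₁/L₂ = 10^(0.4(M₂ − M₁)) = 10^(0.4 × 5.3136) = 10^2.12544 = 133.49.

L₁/L₂ = 133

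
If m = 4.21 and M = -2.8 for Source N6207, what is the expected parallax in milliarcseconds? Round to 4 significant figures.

3.963 mas

m − M = 4.21 − (-2.8) = 7.01.
d = 10^((m−M)/5 + 1) = 10^2.402 = 252.35 pc.
p = 1/d = 1/252.35 = 0.0039628 arcsec = 3.9628 mas.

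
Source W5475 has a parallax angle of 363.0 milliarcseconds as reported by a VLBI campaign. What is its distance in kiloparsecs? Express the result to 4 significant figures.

0.002755 kpc

p = 363.0 milliarcseconds = 0.3630 arcsec.
d = 1/p = 1/0.3630 = 2.7548 pc.
= 0.0027548 kpc.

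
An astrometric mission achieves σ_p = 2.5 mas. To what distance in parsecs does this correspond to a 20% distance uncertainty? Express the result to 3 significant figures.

σ_d/d = σ_p/p, so the condition is σ_p/p ≤ 0.20, i.e. p ≥ σ_p/0.20.
p_min = 2.5/0.20 = 12.5 mas = 0.0125 arcsec.
d_max = 1/p_min = 1/0.0125 = 80 pc.

80.0 pc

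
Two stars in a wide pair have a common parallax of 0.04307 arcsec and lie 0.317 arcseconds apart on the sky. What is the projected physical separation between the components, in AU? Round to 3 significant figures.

7.36 AU

d = 1/p = 1/0.04307″ = 23.218 pc.
At distance d (pc), an angle of θ arcsec spans θ·d AU: s = 0.317 × 23.218 = 7.3601 AU.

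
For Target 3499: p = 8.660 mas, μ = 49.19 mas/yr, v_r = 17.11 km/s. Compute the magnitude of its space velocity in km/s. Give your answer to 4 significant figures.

31.90 km/s

d = 1/p = 1/0.008660″ = 115.47 pc.
μ = 49.19 mas/yr = 0.04919 ″/yr.
v_t = 4.740 μ d = 4.740 × 0.04919 × 115.47 = 26.923 km/s.
v = √(v_r² + v_t²) = √(17.11² + 26.923²) = √1017.6 = 31.9 km/s.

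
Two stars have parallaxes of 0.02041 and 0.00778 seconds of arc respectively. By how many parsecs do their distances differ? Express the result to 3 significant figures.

d_A = 1/0.02041″ = 48.996 pc; d_B = 1/0.007780″ = 128.53 pc.
|d_B − d_A| = |128.53 − 48.996| = 79.534 pc.

79.5 pc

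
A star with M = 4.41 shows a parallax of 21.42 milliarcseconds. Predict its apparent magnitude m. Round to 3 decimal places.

d = 1/p = 1/0.02142″ = 46.685 pc.
m − M = 5 log₁₀ d − 5 = 5 log₁₀(46.685) − 5 = 8.3459 − 5 = 3.3459.
m = M + (m − M) = 4.41 + 3.3459 = 7.756.

m = 7.756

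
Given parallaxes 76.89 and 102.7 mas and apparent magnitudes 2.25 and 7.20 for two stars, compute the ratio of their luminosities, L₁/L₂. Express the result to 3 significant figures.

L₁/L₂ = 170

d₁ = 1/p₁ = 1/0.07689″ = 13.006 pc; d₂ = 1/p₂ = 1/0.1027″ = 9.7371 pc.
M₁ = m₁ − 5 log₁₀ d₁ + 5 = 2.25 − 5.5707 + 5 = 1.6793.
M₂ = 7.20 − 4.9421 + 5 = 7.2579.
L₁/L₂ = 10^(0.4(M₂ − M₁)) = 10^(0.4 × 5.5786) = 10^2.23144 = 170.39.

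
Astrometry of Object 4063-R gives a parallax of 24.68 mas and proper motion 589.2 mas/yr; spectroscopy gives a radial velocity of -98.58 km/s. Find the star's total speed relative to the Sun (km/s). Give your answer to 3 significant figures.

150 km/s

d = 1/p = 1/0.02468″ = 40.519 pc.
μ = 589.2 mas/yr = 0.5892 ″/yr.
v_t = 4.740 μ d = 4.740 × 0.5892 × 40.519 = 113.16 km/s.
v = √(v_r² + v_t²) = √((-98.58)² + 113.16²) = √22523.2 = 150.08 km/s.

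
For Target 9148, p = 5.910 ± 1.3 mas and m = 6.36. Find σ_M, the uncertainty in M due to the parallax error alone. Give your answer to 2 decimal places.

σ_M = 0.48 mag

M = m − 5 log₁₀ d + 5 = m + 5 log₁₀ p + 5, so ∂M/∂p = 5/(p ln 10).
σ_M = (5/ln 10) · (σ_p/p) = 2.1715 × 1.3/5.910 = 2.1715 × 0.21997 = 0.47766.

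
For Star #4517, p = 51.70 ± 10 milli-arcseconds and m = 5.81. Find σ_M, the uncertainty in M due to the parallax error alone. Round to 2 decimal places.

M = m − 5 log₁₀ d + 5 = m + 5 log₁₀ p + 5, so ∂M/∂p = 5/(p ln 10).
σ_M = (5/ln 10) · (σ_p/p) = 2.1715 × 10/51.70 = 2.1715 × 0.19342 = 0.42001.

σ_M = 0.42 mag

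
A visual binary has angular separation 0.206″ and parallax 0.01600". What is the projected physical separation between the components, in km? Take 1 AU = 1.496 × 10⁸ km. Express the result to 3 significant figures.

1.93 × 10^9 km

d = 1/p = 1/0.01600″ = 62.5 pc.
At distance d (pc), an angle of θ arcsec spans θ·d AU: s = 0.206 × 62.5 = 12.875 AU.
= 12.875 × 1.496 × 10⁸ km = 1.9261 × 10^9 km.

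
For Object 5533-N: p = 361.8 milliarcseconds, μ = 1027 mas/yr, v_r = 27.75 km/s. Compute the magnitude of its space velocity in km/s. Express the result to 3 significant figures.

d = 1/p = 1/0.3618″ = 2.764 pc.
μ = 1027 mas/yr = 1.027 ″/yr.
v_t = 4.740 μ d = 4.740 × 1.027 × 2.764 = 13.455 km/s.
v = √(v_r² + v_t²) = √(27.75² + 13.455²) = √951.1 = 30.84 km/s.

30.8 km/s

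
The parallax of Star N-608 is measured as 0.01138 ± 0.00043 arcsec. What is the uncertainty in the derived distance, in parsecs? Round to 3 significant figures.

3.32 pc

d = 1/p, so σ_d = σ_p / p².
σ_d = 0.000430 / (0.01138)² = 0.000430 / 0.0001295 = 3.3205 pc.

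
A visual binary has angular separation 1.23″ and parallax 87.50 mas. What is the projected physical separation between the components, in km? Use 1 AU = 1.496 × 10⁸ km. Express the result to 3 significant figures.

d = 1/p = 1/0.08750″ = 11.429 pc.
At distance d (pc), an angle of θ arcsec spans θ·d AU: s = 1.23 × 11.429 = 14.058 AU.
= 14.058 × 1.496 × 10⁸ km = 2.1031 × 10^9 km.

2.10 × 10^9 km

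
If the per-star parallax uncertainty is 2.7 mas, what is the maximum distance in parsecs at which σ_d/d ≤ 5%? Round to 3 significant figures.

18.5 pc

σ_d/d = σ_p/p, so the condition is σ_p/p ≤ 0.05, i.e. p ≥ σ_p/0.05.
p_min = 2.7/0.05 = 54 mas = 0.054 arcsec.
d_max = 1/p_min = 1/0.054 = 18.519 pc.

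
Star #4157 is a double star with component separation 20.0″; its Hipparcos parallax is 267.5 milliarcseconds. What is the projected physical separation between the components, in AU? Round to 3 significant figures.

74.8 AU

d = 1/p = 1/0.2675″ = 3.7383 pc.
At distance d (pc), an angle of θ arcsec spans θ·d AU: s = 20.0 × 3.7383 = 74.766 AU.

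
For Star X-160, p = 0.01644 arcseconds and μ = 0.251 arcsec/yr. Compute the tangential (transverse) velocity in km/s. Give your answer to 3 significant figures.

72.4 km/s

d = 1/p = 1/0.01644″ = 60.827 pc.
v_t = 4.74 × μ × d = 4.74 × 0.251 × 60.827 = 72.368 km/s.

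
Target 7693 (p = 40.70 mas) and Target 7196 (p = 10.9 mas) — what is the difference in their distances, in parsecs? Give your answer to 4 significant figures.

67.17 pc

d_A = 1/0.04070″ = 24.57 pc; d_B = 1/0.01090″ = 91.743 pc.
|d_B − d_A| = |91.743 − 24.57| = 67.173 pc.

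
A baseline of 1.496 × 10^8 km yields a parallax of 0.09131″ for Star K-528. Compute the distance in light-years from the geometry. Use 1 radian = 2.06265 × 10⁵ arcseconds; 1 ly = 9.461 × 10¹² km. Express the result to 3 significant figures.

35.7 ly

θ = 0.09131″ = 0.09131/206265 = 4.4268 × 10^-7 rad.
d = B/θ = (1.496 × 10^8) / (4.4268 × 10^-7) = 3.3794 × 10^14 km = (3.3794 × 10^14) / (9.461 × 10^12) ly = 35.719 ly.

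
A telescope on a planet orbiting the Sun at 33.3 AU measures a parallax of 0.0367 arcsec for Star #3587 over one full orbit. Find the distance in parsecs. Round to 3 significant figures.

907 pc

With baseline B (in AU) and parallax p (in arcsec), d = B/p parsecs.
d = 33.3 / 0.0367 = 907.36 pc.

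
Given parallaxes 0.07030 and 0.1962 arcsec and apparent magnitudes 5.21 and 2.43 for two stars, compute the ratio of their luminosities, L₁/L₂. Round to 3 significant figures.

d₁ = 1/p₁ = 1/0.07030″ = 14.225 pc; d₂ = 1/p₂ = 1/0.1962″ = 5.0968 pc.
M₁ = m₁ − 5 log₁₀ d₁ + 5 = 5.21 − 5.7653 + 5 = 4.4447.
M₂ = 2.43 − 3.5365 + 5 = 3.8935.
L₁/L₂ = 10^(0.4(M₂ − M₁)) = 10^(0.4 × (-0.5512)) = 10^(-0.22048) = 0.60189.

L₁/L₂ = 0.602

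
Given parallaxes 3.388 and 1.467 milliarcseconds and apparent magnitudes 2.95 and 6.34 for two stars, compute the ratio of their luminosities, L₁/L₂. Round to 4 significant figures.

L₁/L₂ = 4.256

d₁ = 1/p₁ = 1/0.003388″ = 295.16 pc; d₂ = 1/p₂ = 1/0.001467″ = 681.66 pc.
M₁ = m₁ − 5 log₁₀ d₁ + 5 = 2.95 − 12.3503 + 5 = -4.4003.
M₂ = 6.34 − 14.1678 + 5 = -2.8278.
L₁/L₂ = 10^(0.4(M₂ − M₁)) = 10^(0.4 × 1.5725) = 10^0.62900 = 4.256.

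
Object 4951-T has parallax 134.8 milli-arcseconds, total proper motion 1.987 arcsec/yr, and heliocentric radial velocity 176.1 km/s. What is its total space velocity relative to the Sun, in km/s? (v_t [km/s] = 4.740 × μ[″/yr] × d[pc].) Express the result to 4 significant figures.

d = 1/p = 1/0.1348″ = 7.4184 pc.
v_t = 4.740 μ d = 4.740 × 1.987 × 7.4184 = 69.869 km/s.
v = √(v_r² + v_t²) = √(176.1² + 69.869²) = √35892.9 = 189.45 km/s.

189.5 km/s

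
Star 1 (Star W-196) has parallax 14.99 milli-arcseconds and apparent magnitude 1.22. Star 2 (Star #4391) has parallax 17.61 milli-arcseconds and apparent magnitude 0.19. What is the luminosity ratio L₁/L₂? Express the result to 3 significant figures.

L₁/L₂ = 0.534

d₁ = 1/p₁ = 1/0.01499″ = 66.711 pc; d₂ = 1/p₂ = 1/0.01761″ = 56.786 pc.
M₁ = m₁ − 5 log₁₀ d₁ + 5 = 1.22 − 9.1210 + 5 = -2.9010.
M₂ = 0.19 − 8.7712 + 5 = -3.5812.
L₁/L₂ = 10^(0.4(M₂ − M₁)) = 10^(0.4 × (-0.6802)) = 10^(-0.27208) = 0.53447.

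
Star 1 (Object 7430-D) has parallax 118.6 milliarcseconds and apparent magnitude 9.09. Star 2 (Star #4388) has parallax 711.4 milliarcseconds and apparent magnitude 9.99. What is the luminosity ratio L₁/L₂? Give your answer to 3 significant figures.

d₁ = 1/p₁ = 1/0.1186″ = 8.4317 pc; d₂ = 1/p₂ = 1/0.7114″ = 1.4057 pc.
M₁ = m₁ − 5 log₁₀ d₁ + 5 = 9.09 − 4.6296 + 5 = 9.4604.
M₂ = 9.99 − 0.7395 + 5 = 14.2505.
L₁/L₂ = 10^(0.4(M₂ − M₁)) = 10^(0.4 × 4.7901) = 10^1.91604 = 82.421.

L₁/L₂ = 82.4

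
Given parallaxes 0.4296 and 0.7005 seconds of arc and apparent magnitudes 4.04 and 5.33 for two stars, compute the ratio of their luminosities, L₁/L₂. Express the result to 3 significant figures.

L₁/L₂ = 8.72

d₁ = 1/p₁ = 1/0.4296″ = 2.3277 pc; d₂ = 1/p₂ = 1/0.7005″ = 1.4276 pc.
M₁ = m₁ − 5 log₁₀ d₁ + 5 = 4.04 − 1.8346 + 5 = 7.2054.
M₂ = 5.33 − 0.7730 + 5 = 9.5570.
L₁/L₂ = 10^(0.4(M₂ − M₁)) = 10^(0.4 × 2.3516) = 10^0.94064 = 8.7225.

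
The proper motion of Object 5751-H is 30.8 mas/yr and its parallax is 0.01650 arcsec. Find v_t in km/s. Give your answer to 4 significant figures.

8.848 km/s

d = 1/p = 1/0.01650″ = 60.606 pc.
μ = 30.8 mas/yr = 0.0308 ″/yr.
v_t = 4.74 × μ × d = 4.74 × 0.0308 × 60.606 = 8.848 km/s.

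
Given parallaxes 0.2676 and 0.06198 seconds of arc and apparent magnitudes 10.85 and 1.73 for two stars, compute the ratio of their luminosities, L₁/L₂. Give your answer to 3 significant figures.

d₁ = 1/p₁ = 1/0.2676″ = 3.7369 pc; d₂ = 1/p₂ = 1/0.06198″ = 16.134 pc.
M₁ = m₁ − 5 log₁₀ d₁ + 5 = 10.85 − 2.8626 + 5 = 12.9874.
M₂ = 1.73 − 6.0387 + 5 = 0.6913.
L₁/L₂ = 10^(0.4(M₂ − M₁)) = 10^(0.4 × (-12.2961)) = 10^(-4.91844) = 0.000012066.

L₁/L₂ = 1.21 × 10^-5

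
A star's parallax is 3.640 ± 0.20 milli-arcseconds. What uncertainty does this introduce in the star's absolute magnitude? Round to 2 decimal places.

M = m − 5 log₁₀ d + 5 = m + 5 log₁₀ p + 5, so ∂M/∂p = 5/(p ln 10).
σ_M = (5/ln 10) · (σ_p/p) = 2.1715 × 0.20/3.640 = 2.1715 × 0.054945 = 0.11931.

σ_M = 0.12 mag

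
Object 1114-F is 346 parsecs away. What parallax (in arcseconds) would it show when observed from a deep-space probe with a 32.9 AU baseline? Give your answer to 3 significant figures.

0.0951 arcsec

p (arcsec) = B (AU) / d (pc).
p = 32.9 / 346 = 0.095087 arcsec.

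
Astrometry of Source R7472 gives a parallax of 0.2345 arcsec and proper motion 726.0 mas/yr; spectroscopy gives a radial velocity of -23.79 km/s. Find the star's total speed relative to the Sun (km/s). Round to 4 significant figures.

27.95 km/s

d = 1/p = 1/0.2345″ = 4.2644 pc.
μ = 726.0 mas/yr = 0.7260 ″/yr.
v_t = 4.740 μ d = 4.740 × 0.7260 × 4.2644 = 14.675 km/s.
v = √(v_r² + v_t²) = √((-23.79)² + 14.675²) = √781.32 = 27.952 km/s.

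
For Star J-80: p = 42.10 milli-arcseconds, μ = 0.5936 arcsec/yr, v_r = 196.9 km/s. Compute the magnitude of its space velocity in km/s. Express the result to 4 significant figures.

d = 1/p = 1/0.04210″ = 23.753 pc.
v_t = 4.740 μ d = 4.740 × 0.5936 × 23.753 = 66.833 km/s.
v = √(v_r² + v_t²) = √(196.9² + 66.833²) = √43236.3 = 207.93 km/s.

207.9 km/s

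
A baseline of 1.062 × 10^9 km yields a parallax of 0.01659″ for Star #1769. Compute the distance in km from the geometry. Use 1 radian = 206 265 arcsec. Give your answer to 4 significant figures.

θ = 0.01659″ = 0.01659/206265 = 8.0431 × 10^-8 rad.
d = B/θ = (1.062 × 10^9) / (8.0431 × 10^-8) = 1.3204 × 10^16 km.

1.320 × 10^16 km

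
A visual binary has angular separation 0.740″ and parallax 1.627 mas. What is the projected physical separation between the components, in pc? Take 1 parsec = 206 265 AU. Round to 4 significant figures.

0.002205 pc

d = 1/p = 1/0.001627″ = 614.63 pc.
At distance d (pc), an angle of θ arcsec spans θ·d AU: s = 0.740 × 614.63 = 454.83 AU.
= 454.83 / 206265 = 0.0022051 pc.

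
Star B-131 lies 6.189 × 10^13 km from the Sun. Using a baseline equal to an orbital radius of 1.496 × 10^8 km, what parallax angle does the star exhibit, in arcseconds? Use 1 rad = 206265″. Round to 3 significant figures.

θ ≈ B/d = (1.496 × 10^8) / (6.189 × 10^13) = 2.4172 × 10^-6 rad.
In arcseconds: 2.4172 × 10^-6 × 206265 = 0.49858″.

0.499 arcsec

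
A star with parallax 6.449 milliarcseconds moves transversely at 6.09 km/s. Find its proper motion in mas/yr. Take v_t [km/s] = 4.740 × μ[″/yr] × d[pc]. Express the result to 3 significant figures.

8.29 mas/yr

d = 1/p = 1/0.006449″ = 155.06 pc.
μ = v_t / (4.74 d) = 6.09 / (4.74 × 155.06) = 6.09 / 734.98 = 0.0082859 ″/yr = 8.2859 mas/yr.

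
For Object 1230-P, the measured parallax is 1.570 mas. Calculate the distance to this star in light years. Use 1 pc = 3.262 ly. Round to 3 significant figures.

p = 1.570 mas = 0.001570 arcsec.
d = 1/p = 1/0.001570 = 636.94 pc.
In light-years: 636.94 × 3.262 = 2077.7 ly.

2080 light years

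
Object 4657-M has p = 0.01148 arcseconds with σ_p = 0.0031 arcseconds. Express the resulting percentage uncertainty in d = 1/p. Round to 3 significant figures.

For d = 1/p, |σ_d/d| = |σ_p/p|.
σ_p/p = 0.0031 / 0.01148 = 0.27003 = 27.003%.

27.0%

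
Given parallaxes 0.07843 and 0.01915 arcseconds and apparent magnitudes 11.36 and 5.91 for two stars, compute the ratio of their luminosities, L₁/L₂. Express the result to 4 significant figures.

d₁ = 1/p₁ = 1/0.07843″ = 12.75 pc; d₂ = 1/p₂ = 1/0.01915″ = 52.219 pc.
M₁ = m₁ − 5 log₁₀ d₁ + 5 = 11.36 − 5.5276 + 5 = 10.8324.
M₂ = 5.91 − 8.5891 + 5 = 2.3209.
L₁/L₂ = 10^(0.4(M₂ − M₁)) = 10^(0.4 × (-8.5115)) = 10^(-3.40460) = 0.00039391.

L₁/L₂ = 0.0003939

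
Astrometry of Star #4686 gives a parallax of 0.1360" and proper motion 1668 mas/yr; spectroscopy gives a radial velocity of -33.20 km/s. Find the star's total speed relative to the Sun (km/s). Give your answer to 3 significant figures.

66.9 km/s

d = 1/p = 1/0.1360″ = 7.3529 pc.
μ = 1668 mas/yr = 1.668 ″/yr.
v_t = 4.740 μ d = 4.740 × 1.668 × 7.3529 = 58.134 km/s.
v = √(v_r² + v_t²) = √((-33.20)² + 58.134²) = √4481.8 = 66.946 km/s.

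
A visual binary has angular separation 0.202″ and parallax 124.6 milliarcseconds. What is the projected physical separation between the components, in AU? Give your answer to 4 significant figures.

1.621 AU

d = 1/p = 1/0.1246″ = 8.0257 pc.
At distance d (pc), an angle of θ arcsec spans θ·d AU: s = 0.202 × 8.0257 = 1.6212 AU.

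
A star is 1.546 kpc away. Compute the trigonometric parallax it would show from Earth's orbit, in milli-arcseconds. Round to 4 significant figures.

0.6468 mas

d = 1.546 kpc = 1546 pc.
p = 1/d = 1/1546 = 0.00064683 arcsec.
= 0.00064683 × 1000 = 0.64683 mas.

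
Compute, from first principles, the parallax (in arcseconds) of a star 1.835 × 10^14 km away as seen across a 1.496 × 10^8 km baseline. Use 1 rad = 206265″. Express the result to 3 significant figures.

0.168 arcsec

θ ≈ B/d = (1.496 × 10^8) / (1.835 × 10^14) = 8.1526 × 10^-7 rad.
In arcseconds: 8.1526 × 10^-7 × 206265 = 0.16816″.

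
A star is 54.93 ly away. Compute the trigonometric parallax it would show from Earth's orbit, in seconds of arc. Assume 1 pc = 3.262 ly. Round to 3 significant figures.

0.0594 arcsec

d = 54.93 ly ÷ 3.262 = 16.839 pc.
p = 1/d = 1/16.839 = 0.059386 arcsec.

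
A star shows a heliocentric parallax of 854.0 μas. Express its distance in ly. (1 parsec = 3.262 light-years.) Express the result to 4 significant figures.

p = 854.0 μas = 0.0008540 arcsec.
d = 1/p = 1/0.0008540 = 1171 pc.
In light-years: 1171 × 3.262 = 3819.8 ly.

3820 ly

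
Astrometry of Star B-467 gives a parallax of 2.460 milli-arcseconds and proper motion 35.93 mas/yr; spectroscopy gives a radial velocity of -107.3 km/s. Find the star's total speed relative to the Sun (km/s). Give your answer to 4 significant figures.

d = 1/p = 1/0.002460″ = 406.5 pc.
μ = 35.93 mas/yr = 0.03593 ″/yr.
v_t = 4.740 μ d = 4.740 × 0.03593 × 406.5 = 69.23 km/s.
v = √(v_r² + v_t²) = √((-107.3)² + 69.23²) = √16306.1 = 127.7 km/s.

127.7 km/s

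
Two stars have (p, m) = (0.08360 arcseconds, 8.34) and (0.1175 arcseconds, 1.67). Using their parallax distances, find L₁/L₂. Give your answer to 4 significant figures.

L₁/L₂ = 0.004243

d₁ = 1/p₁ = 1/0.08360″ = 11.962 pc; d₂ = 1/p₂ = 1/0.1175″ = 8.5106 pc.
M₁ = m₁ − 5 log₁₀ d₁ + 5 = 8.34 − 5.3890 + 5 = 7.9510.
M₂ = 1.67 − 4.6498 + 5 = 2.0202.
L₁/L₂ = 10^(0.4(M₂ − M₁)) = 10^(0.4 × (-5.9308)) = 10^(-2.37232) = 0.0042431.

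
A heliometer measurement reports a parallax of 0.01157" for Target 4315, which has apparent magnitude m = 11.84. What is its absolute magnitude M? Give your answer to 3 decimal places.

d = 1/p = 1/0.01157″ = 86.43 pc.
m − M = 5 log₁₀(86.43) − 5 = 9.6833 − 5 = 4.6833.
M = m − (m − M) = 11.84 − 4.6833 = 7.157.

M = 7.157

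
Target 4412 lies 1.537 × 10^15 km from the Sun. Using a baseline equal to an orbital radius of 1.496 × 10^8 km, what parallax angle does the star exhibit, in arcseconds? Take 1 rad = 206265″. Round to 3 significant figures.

θ ≈ B/d = (1.496 × 10^8) / (1.537 × 10^15) = 9.7332 × 10^-8 rad.
In arcseconds: 9.7332 × 10^-8 × 206265 = 0.020076″.

0.0201 arcsec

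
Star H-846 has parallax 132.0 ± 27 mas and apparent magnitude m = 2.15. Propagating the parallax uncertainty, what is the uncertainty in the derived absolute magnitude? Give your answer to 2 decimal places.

M = m − 5 log₁₀ d + 5 = m + 5 log₁₀ p + 5, so ∂M/∂p = 5/(p ln 10).
σ_M = (5/ln 10) · (σ_p/p) = 2.1715 × 27/132.0 = 2.1715 × 0.20455 = 0.44418.

σ_M = 0.44 mag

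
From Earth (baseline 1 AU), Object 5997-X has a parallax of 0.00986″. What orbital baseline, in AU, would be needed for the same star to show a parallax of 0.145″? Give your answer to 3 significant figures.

14.7 AU

Parallax scales linearly with baseline: p ∝ B, so B = p_target / p_Earth × 1 AU.
B = 0.145 / 0.00986 = 14.706 AU.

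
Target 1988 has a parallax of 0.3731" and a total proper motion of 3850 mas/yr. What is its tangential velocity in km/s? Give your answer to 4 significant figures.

d = 1/p = 1/0.3731″ = 2.6802 pc.
μ = 3850 mas/yr = 3.85 ″/yr.
v_t = 4.74 × μ × d = 4.74 × 3.85 × 2.6802 = 48.911 km/s.

48.91 km/s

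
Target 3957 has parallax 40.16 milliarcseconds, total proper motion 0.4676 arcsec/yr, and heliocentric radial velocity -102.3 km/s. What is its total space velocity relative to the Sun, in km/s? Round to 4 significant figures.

d = 1/p = 1/0.04016″ = 24.9 pc.
v_t = 4.740 μ d = 4.740 × 0.4676 × 24.9 = 55.189 km/s.
v = √(v_r² + v_t²) = √((-102.3)² + 55.189²) = √13511.1 = 116.24 km/s.

116.2 km/s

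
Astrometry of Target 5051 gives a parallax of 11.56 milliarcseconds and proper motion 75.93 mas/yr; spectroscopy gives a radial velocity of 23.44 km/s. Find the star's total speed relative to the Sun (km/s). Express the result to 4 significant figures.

38.97 km/s

d = 1/p = 1/0.01156″ = 86.505 pc.
μ = 75.93 mas/yr = 0.07593 ″/yr.
v_t = 4.740 μ d = 4.740 × 0.07593 × 86.505 = 31.134 km/s.
v = √(v_r² + v_t²) = √(23.44² + 31.134²) = √1518.76 = 38.971 km/s.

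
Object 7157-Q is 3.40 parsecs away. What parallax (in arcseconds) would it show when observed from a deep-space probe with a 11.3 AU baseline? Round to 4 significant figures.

3.324 arcsec

p (arcsec) = B (AU) / d (pc).
p = 11.3 / 3.40 = 3.3235 arcsec.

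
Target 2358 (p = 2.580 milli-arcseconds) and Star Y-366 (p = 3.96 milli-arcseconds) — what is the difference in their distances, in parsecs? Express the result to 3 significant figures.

d_A = 1/0.002580″ = 387.6 pc; d_B = 1/0.003960″ = 252.53 pc.
|d_B − d_A| = |252.53 − 387.6| = 135.07 pc.

135 pc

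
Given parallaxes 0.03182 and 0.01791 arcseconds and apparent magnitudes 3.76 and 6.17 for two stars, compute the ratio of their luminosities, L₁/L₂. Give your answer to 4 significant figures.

d₁ = 1/p₁ = 1/0.03182″ = 31.427 pc; d₂ = 1/p₂ = 1/0.01791″ = 55.835 pc.
M₁ = m₁ − 5 log₁₀ d₁ + 5 = 3.76 − 7.4865 + 5 = 1.2735.
M₂ = 6.17 − 8.7345 + 5 = 2.4355.
L₁/L₂ = 10^(0.4(M₂ − M₁)) = 10^(0.4 × 1.1620) = 10^0.46480 = 2.9161.

L₁/L₂ = 2.916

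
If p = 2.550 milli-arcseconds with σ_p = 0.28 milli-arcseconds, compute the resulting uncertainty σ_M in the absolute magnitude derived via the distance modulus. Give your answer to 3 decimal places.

M = m − 5 log₁₀ d + 5 = m + 5 log₁₀ p + 5, so ∂M/∂p = 5/(p ln 10).
σ_M = (5/ln 10) · (σ_p/p) = 2.1715 × 0.28/2.550 = 2.1715 × 0.1098 = 0.23843.

σ_M = 0.238 mag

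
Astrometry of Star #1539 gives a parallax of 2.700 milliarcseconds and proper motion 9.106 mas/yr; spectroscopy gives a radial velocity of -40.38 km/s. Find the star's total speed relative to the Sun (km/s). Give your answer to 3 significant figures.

43.4 km/s

d = 1/p = 1/0.002700″ = 370.37 pc.
μ = 9.106 mas/yr = 0.009106 ″/yr.
v_t = 4.740 μ d = 4.740 × 0.009106 × 370.37 = 15.986 km/s.
v = √(v_r² + v_t²) = √((-40.38)² + 15.986²) = √1886.1 = 43.429 km/s.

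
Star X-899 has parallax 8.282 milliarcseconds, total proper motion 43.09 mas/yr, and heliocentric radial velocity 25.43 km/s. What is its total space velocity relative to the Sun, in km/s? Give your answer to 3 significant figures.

35.4 km/s

d = 1/p = 1/0.008282″ = 120.74 pc.
μ = 43.09 mas/yr = 0.04309 ″/yr.
v_t = 4.740 μ d = 4.740 × 0.04309 × 120.74 = 24.661 km/s.
v = √(v_r² + v_t²) = √(25.43² + 24.661²) = √1254.85 = 35.424 km/s.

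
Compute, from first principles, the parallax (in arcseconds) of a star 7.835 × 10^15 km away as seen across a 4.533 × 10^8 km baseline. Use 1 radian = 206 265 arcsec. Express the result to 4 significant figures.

0.01193 arcsec

θ ≈ B/d = (4.533 × 10^8) / (7.835 × 10^15) = 5.7856 × 10^-8 rad.
In arcseconds: 5.7856 × 10^-8 × 206265 = 0.011934″.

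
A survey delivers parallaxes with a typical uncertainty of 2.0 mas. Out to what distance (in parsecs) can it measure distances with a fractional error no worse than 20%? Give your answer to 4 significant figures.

100.0 pc

σ_d/d = σ_p/p, so the condition is σ_p/p ≤ 0.20, i.e. p ≥ σ_p/0.20.
p_min = 2.0/0.20 = 10 mas = 0.01 arcsec.
d_max = 1/p_min = 1/0.01 = 100 pc.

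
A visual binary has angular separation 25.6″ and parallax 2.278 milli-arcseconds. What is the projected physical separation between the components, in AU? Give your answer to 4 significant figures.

d = 1/p = 1/0.002278″ = 438.98 pc.
At distance d (pc), an angle of θ arcsec spans θ·d AU: s = 25.6 × 438.98 = 11238 AU.

11240 AU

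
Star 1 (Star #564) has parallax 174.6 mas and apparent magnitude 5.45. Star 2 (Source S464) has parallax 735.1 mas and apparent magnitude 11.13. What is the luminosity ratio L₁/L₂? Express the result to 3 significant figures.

d₁ = 1/p₁ = 1/0.1746″ = 5.7274 pc; d₂ = 1/p₂ = 1/0.7351″ = 1.3604 pc.
M₁ = m₁ − 5 log₁₀ d₁ + 5 = 5.45 − 3.7898 + 5 = 6.6602.
M₂ = 11.13 − 0.6683 + 5 = 15.4617.
L₁/L₂ = 10^(0.4(M₂ − M₁)) = 10^(0.4 × 8.8015) = 10^3.52060 = 3315.9.

L₁/L₂ = 3320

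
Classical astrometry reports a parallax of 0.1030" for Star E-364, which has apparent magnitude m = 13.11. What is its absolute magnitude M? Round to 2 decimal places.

M = 13.17

d = 1/p = 1/0.1030″ = 9.7087 pc.
m − M = 5 log₁₀(9.7087) − 5 = 4.9358 − 5 = -0.0642.
M = m − (m − M) = 13.11 − (-0.0642) = 13.17.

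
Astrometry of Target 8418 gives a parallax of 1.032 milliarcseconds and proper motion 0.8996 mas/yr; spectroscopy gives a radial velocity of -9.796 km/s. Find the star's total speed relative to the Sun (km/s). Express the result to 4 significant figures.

10.63 km/s

d = 1/p = 1/0.001032″ = 968.99 pc.
μ = 0.8996 mas/yr = 0.0008996 ″/yr.
v_t = 4.740 μ d = 4.740 × 0.0008996 × 968.99 = 4.1319 km/s.
v = √(v_r² + v_t²) = √((-9.796)² + 4.1319²) = √113.034 = 10.632 km/s.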